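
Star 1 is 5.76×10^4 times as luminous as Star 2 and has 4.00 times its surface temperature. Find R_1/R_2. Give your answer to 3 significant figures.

L ∝ R²T⁴ gives R ∝ √L / T², so
R_1/R_2 = √(5.76×10^4) / (4.00)² = 240.0 / 16.00 = 15.00.

15.0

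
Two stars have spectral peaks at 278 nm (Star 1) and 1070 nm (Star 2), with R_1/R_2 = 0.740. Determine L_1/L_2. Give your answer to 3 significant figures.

Wien's law gives T ∝ 1/λ_max, so T_1/T_2 = λ_2/λ_1 = 1070/278 = 3.849.
Then L ∝ R²T⁴ gives L_1/L_2 = (0.740)² × (3.849)⁴ = 0.5476 × 219.5 = 120.2.

120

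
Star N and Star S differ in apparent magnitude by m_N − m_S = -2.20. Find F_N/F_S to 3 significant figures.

F_N/F_S = 10^(−(m_N − m_S)/2.5) = 10^(2.20/2.5) = 10^0.880 = 7.586.

7.59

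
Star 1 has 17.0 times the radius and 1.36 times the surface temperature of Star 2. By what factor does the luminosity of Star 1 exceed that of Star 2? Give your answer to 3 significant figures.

From the Stefan–Boltzmann law, L ∝ R²T⁴, so
L_1/L_2 = (R_1/R_2)² (T_1/T_2)⁴ = (17.0)² × (1.36)⁴ = 289.0 × 3.421 = 988.7.

989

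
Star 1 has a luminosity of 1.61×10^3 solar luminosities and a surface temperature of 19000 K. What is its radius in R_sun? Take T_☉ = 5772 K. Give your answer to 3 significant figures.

3.70 R_sun

R/R_☉ = √(L/L_☉) / (T/T_☉)² = √(1.61×10^3) / (3.292)²
       = 40.12 / 10.84 = 3.703.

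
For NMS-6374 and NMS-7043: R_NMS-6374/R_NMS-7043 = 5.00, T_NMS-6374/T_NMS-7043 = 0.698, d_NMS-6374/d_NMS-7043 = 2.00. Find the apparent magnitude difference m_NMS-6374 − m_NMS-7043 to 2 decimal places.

L_NMS-6374/L_NMS-7043 = (5.00)²(0.698)⁴ = 5.934.
F_NMS-6374/F_NMS-7043 = (L_NMS-6374/L_NMS-7043)/(d_NMS-6374/d_NMS-7043)² = 5.934/4.000 = 1.484.
m_NMS-6374 − m_NMS-7043 = −2.5 log₁₀(1.484) = -0.43.

-0.43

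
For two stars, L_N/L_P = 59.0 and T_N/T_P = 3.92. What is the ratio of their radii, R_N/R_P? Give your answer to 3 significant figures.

L ∝ R²T⁴ gives R ∝ √L / T², so
R_N/R_P = √(59.0) / (3.92)² = 7.681 / 15.37 = 0.4999.

0.500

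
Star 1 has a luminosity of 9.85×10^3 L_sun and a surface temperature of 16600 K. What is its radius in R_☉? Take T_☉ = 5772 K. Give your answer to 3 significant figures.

12.0 R_☉

R/R_☉ = √(L/L_☉) / (T/T_☉)² = √(9.85×10^3) / (2.876)²
       = 99.25 / 8.271 = 12.00.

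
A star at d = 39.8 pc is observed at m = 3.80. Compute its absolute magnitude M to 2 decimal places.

0.80

M = m − 5 log₁₀(d/10 pc) = 3.80 − 5 log₁₀(39.8/10)
  = 3.80 − 5 × 0.600 = 3.80 − 3.00 = 0.80.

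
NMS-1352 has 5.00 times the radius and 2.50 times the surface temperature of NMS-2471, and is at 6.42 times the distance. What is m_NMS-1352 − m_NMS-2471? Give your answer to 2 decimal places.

L_NMS-1352/L_NMS-2471 = (5.00)²(2.50)⁴ = 976.6.
F_NMS-1352/F_NMS-2471 = (L_NMS-1352/L_NMS-2471)/(d_NMS-1352/d_NMS-2471)² = 976.6/41.22 = 23.69.
m_NMS-1352 − m_NMS-2471 = −2.5 log₁₀(23.69) = -3.44.

-3.44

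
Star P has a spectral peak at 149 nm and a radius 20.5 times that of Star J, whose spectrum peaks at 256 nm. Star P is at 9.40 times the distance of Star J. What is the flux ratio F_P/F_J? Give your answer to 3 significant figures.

41.4

Wien's law: T_P/T_J = λ_J/λ_P = 256/149 = 1.718.
L_P/L_J = (R_P/R_J)²(T_P/T_J)⁴ = (20.5)²(1.718)⁴ = 3662.
F_P/F_J = (L_P/L_J)/(d_P/d_J)² = 3662/(9.40)² = 41.44.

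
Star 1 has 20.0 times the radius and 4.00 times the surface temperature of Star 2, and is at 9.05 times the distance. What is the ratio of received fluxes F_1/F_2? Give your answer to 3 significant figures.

1.25×10^3

L_1/L_2 = (R_1/R_2)²(T_1/T_2)⁴ = (20.0)² × (4.00)⁴ = 1.024×10^5.
F_1/F_2 = (L_1/L_2)/(d_1/d_2)² = 1.024×10^5 / (9.05)² = 1250.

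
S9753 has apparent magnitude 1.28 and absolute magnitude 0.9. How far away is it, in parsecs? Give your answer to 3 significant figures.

m − M = 5 log₁₀(d/10 pc)
1.28 − (0.9) = 0.38 = 5 log₁₀(d/10)
d = 10 × 10^(0.38/5) = 10 × 10^0.076 = 11.91 pc.

11.9 pc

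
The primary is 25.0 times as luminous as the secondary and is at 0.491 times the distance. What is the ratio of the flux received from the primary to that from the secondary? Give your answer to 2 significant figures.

1.0×10^2

F = L/(4πd²), so F_p/F_s = (L_p/L_s) / (d_p/d_s)²
= 25.0 / (0.491)² = 25.0 / 0.2411 = 103.7.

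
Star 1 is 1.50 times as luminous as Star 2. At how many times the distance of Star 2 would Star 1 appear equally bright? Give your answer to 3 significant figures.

Equal flux requires L_1/d_1² = L_2/d_2², so d_1/d_2 = √(L_1/L_2)
= √(1.50) = 1.225.

1.22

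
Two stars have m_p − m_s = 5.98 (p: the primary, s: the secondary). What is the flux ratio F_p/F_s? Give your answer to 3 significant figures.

F_p/F_s = 10^(−(m_p − m_s)/2.5) = 10^(-5.98/2.5) = 10^-2.392 = 0.004055.

0.00406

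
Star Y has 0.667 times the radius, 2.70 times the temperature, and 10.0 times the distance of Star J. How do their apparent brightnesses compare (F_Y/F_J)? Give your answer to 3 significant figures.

0.236

L_Y/L_J = (R_Y/R_J)²(T_Y/T_J)⁴ = (0.667)² × (2.70)⁴ = 23.64.
F_Y/F_J = (L_Y/L_J)/(d_Y/d_J)² = 23.64 / (10.0)² = 0.2364.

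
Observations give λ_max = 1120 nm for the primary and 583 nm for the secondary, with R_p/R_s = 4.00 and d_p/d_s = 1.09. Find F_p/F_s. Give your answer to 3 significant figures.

Wien's law: T_p/T_s = λ_s/λ_p = 583/1120 = 0.5205.
L_p/L_s = (R_p/R_s)²(T_p/T_s)⁴ = (4.00)²(0.5205)⁴ = 1.175.
F_p/F_s = (L_p/L_s)/(d_p/d_s)² = 1.175/(1.09)² = 0.9887.

0.989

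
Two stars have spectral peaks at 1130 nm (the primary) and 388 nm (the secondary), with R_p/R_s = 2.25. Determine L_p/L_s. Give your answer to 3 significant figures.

0.0704

Wien's law gives T ∝ 1/λ_max, so T_p/T_s = λ_s/λ_p = 388/1130 = 0.3434.
Then L ∝ R²T⁴ gives L_p/L_s = (2.25)² × (0.3434)⁴ = 5.062 × 0.01390 = 0.07037.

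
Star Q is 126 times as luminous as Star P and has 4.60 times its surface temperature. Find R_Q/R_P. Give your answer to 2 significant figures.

L ∝ R²T⁴ gives R ∝ √L / T², so
R_Q/R_P = √(126) / (4.60)² = 11.22 / 21.16 = 0.5305.

0.53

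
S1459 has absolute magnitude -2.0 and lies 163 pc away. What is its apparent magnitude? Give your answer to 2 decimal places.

m = M + 5 log₁₀(d/10 pc) = -2.0 + 5 log₁₀(163/10)
  = -2.0 + 5 × 1.212 = -2.0 + 6.06 = 4.06.

4.06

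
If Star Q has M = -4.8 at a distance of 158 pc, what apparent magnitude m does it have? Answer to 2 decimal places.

m = M + 5 log₁₀(d/10 pc) = -4.8 + 5 log₁₀(158/10)
  = -4.8 + 5 × 1.199 = -4.8 + 5.99 = 1.19.

1.19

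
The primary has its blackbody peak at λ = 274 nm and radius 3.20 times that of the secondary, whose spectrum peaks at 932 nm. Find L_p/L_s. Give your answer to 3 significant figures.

Wien's law gives T ∝ 1/λ_max, so T_p/T_s = λ_s/λ_p = 932/274 = 3.401.
Then L ∝ R²T⁴ gives L_p/L_s = (3.20)² × (3.401)⁴ = 10.24 × 133.9 = 1371.

1.37×10^3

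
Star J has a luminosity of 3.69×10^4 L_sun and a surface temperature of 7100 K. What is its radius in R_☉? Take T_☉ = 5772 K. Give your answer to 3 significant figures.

R/R_☉ = √(L/L_☉) / (T/T_☉)² = √(3.69×10^4) / (1.230)²
       = 192.1 / 1.513 = 127.0.

127 R_☉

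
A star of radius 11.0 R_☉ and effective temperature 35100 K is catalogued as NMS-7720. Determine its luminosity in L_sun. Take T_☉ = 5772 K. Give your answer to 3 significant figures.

1.65×10^5 L_sun

L/L_☉ = (R/R_☉)² (T/T_☉)⁴ = (11.0)² × (35100/5772)⁴
       = 121.0 × (6.081)⁴ = 121.0 × 1367 = 1.655×10^5.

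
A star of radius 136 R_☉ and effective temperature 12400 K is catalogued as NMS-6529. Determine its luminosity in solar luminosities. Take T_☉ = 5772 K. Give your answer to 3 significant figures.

L/L_☉ = (R/R_☉)² (T/T_☉)⁴ = (136)² × (12400/5772)⁴
       = 1.850×10^4 × (2.148)⁴ = 1.850×10^4 × 21.30 = 3.940×10^5.

3.94×10^5 solar luminosities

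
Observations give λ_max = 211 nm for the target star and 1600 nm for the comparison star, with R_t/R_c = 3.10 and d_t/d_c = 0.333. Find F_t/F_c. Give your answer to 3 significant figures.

Wien's law: T_t/T_c = λ_c/λ_t = 1600/211 = 7.583.
L_t/L_c = (R_t/R_c)²(T_t/T_c)⁴ = (3.10)²(7.583)⁴ = 3.177×10^4.
F_t/F_c = (L_t/L_c)/(d_t/d_c)² = 3.177×10^4/(0.333)² = 2.865×10^5.

2.87×10^5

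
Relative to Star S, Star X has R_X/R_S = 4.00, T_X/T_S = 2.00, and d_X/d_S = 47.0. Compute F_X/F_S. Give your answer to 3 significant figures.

0.116

L_X/L_S = (R_X/R_S)²(T_X/T_S)⁴ = (4.00)² × (2.00)⁴ = 256.0.
F_X/F_S = (L_X/L_S)/(d_X/d_S)² = 256.0 / (47.0)² = 0.1159.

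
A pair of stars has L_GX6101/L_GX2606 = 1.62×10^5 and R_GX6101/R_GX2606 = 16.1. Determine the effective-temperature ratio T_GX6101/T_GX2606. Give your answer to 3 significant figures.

L ∝ R²T⁴ gives T ∝ (L/R²)^(1/4), so
T_GX6101/T_GX2606 = (1.62×10^5 / 16.1²)^(1/4) = (625.0)^(1/4) = 5.000.

5.00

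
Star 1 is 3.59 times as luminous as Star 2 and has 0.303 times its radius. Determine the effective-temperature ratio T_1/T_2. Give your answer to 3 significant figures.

L ∝ R²T⁴ gives T ∝ (L/R²)^(1/4), so
T_1/T_2 = (3.59 / 0.303²)^(1/4) = (39.10)^(1/4) = 2.501.

2.50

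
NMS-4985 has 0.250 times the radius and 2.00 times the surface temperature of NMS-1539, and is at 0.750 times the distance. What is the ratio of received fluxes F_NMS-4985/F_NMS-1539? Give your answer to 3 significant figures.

L_NMS-4985/L_NMS-1539 = (R_NMS-4985/R_NMS-1539)²(T_NMS-4985/T_NMS-1539)⁴ = (0.250)² × (2.00)⁴ = 1.000.
F_NMS-4985/F_NMS-1539 = (L_NMS-4985/L_NMS-1539)/(d_NMS-4985/d_NMS-1539)² = 1.000 / (0.750)² = 1.778.

1.78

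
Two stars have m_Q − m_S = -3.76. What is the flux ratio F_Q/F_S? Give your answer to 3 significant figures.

31.9

F_Q/F_S = 10^(−(m_Q − m_S)/2.5) = 10^(3.76/2.5) = 10^1.504 = 31.92.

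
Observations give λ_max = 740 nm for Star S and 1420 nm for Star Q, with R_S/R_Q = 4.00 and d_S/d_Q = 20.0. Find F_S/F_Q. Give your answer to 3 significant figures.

0.542

Wien's law: T_S/T_Q = λ_Q/λ_S = 1420/740 = 1.919.
L_S/L_Q = (R_S/R_Q)²(T_S/T_Q)⁴ = (4.00)²(1.919)⁴ = 216.9.
F_S/F_Q = (L_S/L_Q)/(d_S/d_Q)² = 216.9/(20.0)² = 0.5424.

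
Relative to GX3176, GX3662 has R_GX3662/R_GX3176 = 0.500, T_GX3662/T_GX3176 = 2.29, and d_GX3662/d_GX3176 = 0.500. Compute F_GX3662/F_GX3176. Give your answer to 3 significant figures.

L_GX3662/L_GX3176 = (R_GX3662/R_GX3176)²(T_GX3662/T_GX3176)⁴ = (0.500)² × (2.29)⁴ = 6.875.
F_GX3662/F_GX3176 = (L_GX3662/L_GX3176)/(d_GX3662/d_GX3176)² = 6.875 / (0.500)² = 27.50.

27.5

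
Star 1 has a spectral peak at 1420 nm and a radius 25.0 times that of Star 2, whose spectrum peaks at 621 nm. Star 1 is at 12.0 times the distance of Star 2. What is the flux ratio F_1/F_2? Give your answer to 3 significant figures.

Wien's law: T_1/T_2 = λ_2/λ_1 = 621/1420 = 0.4373.
L_1/L_2 = (R_1/R_2)²(T_1/T_2)⁴ = (25.0)²(0.4373)⁴ = 22.86.
F_1/F_2 = (L_1/L_2)/(d_1/d_2)² = 22.86/(12.0)² = 0.1588.

0.159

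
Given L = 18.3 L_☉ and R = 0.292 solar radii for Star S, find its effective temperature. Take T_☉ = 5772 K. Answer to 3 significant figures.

T/T_☉ = (L/L_☉)^(1/4) / (R/R_☉)^(1/2)
T = 5772 × (18.3)^(1/4) / √(0.292) = 5772 × 2.068 / 0.5404 = 2.209×10^4 K.

2.21×10^4 K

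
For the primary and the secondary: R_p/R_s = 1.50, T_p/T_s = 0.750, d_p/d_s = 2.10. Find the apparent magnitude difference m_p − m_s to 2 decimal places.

1.98

L_p/L_s = (1.50)²(0.750)⁴ = 0.7119.
F_p/F_s = (L_p/L_s)/(d_p/d_s)² = 0.7119/4.410 = 0.1614.
m_p − m_s = −2.5 log₁₀(0.1614) = 1.98.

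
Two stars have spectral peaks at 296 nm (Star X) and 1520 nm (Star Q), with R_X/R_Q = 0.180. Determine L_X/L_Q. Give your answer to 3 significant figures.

Wien's law gives T ∝ 1/λ_max, so T_X/T_Q = λ_Q/λ_X = 1520/296 = 5.135.
Then L ∝ R²T⁴ gives L_X/L_Q = (0.180)² × (5.135)⁴ = 0.03240 × 695.4 = 22.53.

22.5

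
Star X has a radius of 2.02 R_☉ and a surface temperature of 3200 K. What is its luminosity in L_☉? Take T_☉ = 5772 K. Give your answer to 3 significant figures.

0.385 L_☉

L/L_☉ = (R/R_☉)² (T/T_☉)⁴ = (2.02)² × (3200/5772)⁴
       = 4.080 × (0.5544)⁴ = 4.080 × 0.09447 = 0.3855.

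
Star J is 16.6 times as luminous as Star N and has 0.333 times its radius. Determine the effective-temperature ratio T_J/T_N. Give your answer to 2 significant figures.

L ∝ R²T⁴ gives T ∝ (L/R²)^(1/4), so
T_J/T_N = (16.6 / 0.333²)^(1/4) = (149.7)^(1/4) = 3.498.

3.5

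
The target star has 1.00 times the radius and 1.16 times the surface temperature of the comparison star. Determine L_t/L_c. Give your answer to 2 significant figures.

1.8

From the Stefan–Boltzmann law, L ∝ R²T⁴, so
L_t/L_c = (R_t/R_c)² (T_t/T_c)⁴ = (1.00)² × (1.16)⁴ = 1.000 × 1.811 = 1.811.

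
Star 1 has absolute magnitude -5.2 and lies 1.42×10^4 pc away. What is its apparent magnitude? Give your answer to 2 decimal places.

10.56

m = M + 5 log₁₀(d/10 pc) = -5.2 + 5 log₁₀(1.42×10^4/10)
  = -5.2 + 5 × 3.152 = -5.2 + 15.76 = 10.56.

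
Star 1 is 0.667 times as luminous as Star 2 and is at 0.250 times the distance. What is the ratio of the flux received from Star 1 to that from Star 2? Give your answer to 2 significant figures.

11

F = L/(4πd²), so F_1/F_2 = (L_1/L_2) / (d_1/d_2)²
= 0.667 / (0.250)² = 0.667 / 0.06250 = 10.67.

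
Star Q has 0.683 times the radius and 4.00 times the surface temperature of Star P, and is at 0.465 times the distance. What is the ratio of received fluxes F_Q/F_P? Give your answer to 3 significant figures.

552

L_Q/L_P = (R_Q/R_P)²(T_Q/T_P)⁴ = (0.683)² × (4.00)⁴ = 119.4.
F_Q/F_P = (L_Q/L_P)/(d_Q/d_P)² = 119.4 / (0.465)² = 552.3.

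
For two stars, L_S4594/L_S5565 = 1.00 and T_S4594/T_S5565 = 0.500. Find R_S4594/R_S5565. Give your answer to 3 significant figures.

L ∝ R²T⁴ gives R ∝ √L / T², so
R_S4594/R_S5565 = √(1.00) / (0.500)² = 1.000 / 0.2500 = 4.000.

4.00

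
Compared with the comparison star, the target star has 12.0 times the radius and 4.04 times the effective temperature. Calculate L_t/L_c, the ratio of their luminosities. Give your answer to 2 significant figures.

3.8×10^4

From the Stefan–Boltzmann law, L ∝ R²T⁴, so
L_t/L_c = (R_t/R_c)² (T_t/T_c)⁴ = (12.0)² × (4.04)⁴ = 144.0 × 266.4 = 3.836×10^4.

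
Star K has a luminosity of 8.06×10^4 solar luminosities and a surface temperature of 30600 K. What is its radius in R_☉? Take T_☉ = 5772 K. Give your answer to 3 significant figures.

R/R_☉ = √(L/L_☉) / (T/T_☉)² = √(8.06×10^4) / (5.301)²
       = 283.9 / 28.11 = 10.10.

10.1 R_☉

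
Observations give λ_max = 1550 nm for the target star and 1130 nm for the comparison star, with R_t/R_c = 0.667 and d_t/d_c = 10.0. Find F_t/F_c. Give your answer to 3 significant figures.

0.00126

Wien's law: T_t/T_c = λ_c/λ_t = 1130/1550 = 0.7290.
L_t/L_c = (R_t/R_c)²(T_t/T_c)⁴ = (0.667)²(0.7290)⁴ = 0.1257.
F_t/F_c = (L_t/L_c)/(d_t/d_c)² = 0.1257/(10.0)² = 0.001257.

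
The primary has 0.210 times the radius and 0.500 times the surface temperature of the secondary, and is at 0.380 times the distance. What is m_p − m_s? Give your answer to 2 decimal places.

L_p/L_s = (0.210)²(0.500)⁴ = 0.002756.
F_p/F_s = (L_p/L_s)/(d_p/d_s)² = 0.002756/0.1444 = 0.01909.
m_p − m_s = −2.5 log₁₀(0.01909) = 4.30.

4.30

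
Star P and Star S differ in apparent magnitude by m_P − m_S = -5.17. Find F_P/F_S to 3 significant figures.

F_P/F_S = 10^(−(m_P − m_S)/2.5) = 10^(5.17/2.5) = 10^2.068 = 116.9.

117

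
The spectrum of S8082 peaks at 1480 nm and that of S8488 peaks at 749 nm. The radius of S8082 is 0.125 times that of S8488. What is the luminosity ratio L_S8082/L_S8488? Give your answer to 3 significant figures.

0.00102

Wien's law gives T ∝ 1/λ_max, so T_S8082/T_S8488 = λ_S8488/λ_S8082 = 749/1480 = 0.5061.
Then L ∝ R²T⁴ gives L_S8082/L_S8488 = (0.125)² × (0.5061)⁴ = 0.01562 × 0.06560 = 0.001025.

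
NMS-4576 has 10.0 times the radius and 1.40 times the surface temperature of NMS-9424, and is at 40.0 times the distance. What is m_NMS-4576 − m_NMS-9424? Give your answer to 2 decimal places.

L_NMS-4576/L_NMS-9424 = (10.0)²(1.40)⁴ = 384.2.
F_NMS-4576/F_NMS-9424 = (L_NMS-4576/L_NMS-9424)/(d_NMS-4576/d_NMS-9424)² = 384.2/1600 = 0.2401.
m_NMS-4576 − m_NMS-9424 = −2.5 log₁₀(0.2401) = 1.55.

1.55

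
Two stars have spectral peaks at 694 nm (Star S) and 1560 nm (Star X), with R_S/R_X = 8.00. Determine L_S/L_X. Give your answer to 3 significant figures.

1.63×10^3

Wien's law gives T ∝ 1/λ_max, so T_S/T_X = λ_X/λ_S = 1560/694 = 2.248.
Then L ∝ R²T⁴ gives L_S/L_X = (8.00)² × (2.248)⁴ = 64.00 × 25.53 = 1634.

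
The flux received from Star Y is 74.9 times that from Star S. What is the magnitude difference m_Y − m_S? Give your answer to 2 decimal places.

m_Y − m_S = −2.5 log₁₀(F_Y/F_S) = −2.5 log₁₀(74.9) = −2.5 × (1.874) = -4.686.

-4.69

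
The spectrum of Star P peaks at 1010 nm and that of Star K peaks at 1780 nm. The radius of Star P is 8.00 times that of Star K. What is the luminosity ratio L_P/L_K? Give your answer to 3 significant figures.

617

Wien's law gives T ∝ 1/λ_max, so T_P/T_K = λ_K/λ_P = 1780/1010 = 1.762.
Then L ∝ R²T⁴ gives L_P/L_K = (8.00)² × (1.762)⁴ = 64.00 × 9.647 = 617.4.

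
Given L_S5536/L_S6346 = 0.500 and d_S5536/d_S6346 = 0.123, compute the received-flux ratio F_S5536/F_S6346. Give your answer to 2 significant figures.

33

F = L/(4πd²), so F_S5536/F_S6346 = (L_S5536/L_S6346) / (d_S5536/d_S6346)²
= 0.500 / (0.123)² = 0.500 / 0.01513 = 33.05.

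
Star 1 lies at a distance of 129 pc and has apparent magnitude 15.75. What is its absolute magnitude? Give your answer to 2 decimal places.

M = m − 5 log₁₀(d/10 pc) = 15.75 − 5 log₁₀(129/10)
  = 15.75 − 5 × 1.111 = 15.75 − 5.55 = 10.20.

10.20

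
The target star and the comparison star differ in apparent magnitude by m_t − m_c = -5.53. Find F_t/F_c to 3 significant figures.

F_t/F_c = 10^(−(m_t − m_c)/2.5) = 10^(5.53/2.5) = 10^2.212 = 162.9.

163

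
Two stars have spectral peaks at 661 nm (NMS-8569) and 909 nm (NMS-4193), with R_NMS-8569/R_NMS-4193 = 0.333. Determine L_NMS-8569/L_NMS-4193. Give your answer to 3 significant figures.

0.397

Wien's law gives T ∝ 1/λ_max, so T_NMS-8569/T_NMS-4193 = λ_NMS-4193/λ_NMS-8569 = 909/661 = 1.375.
Then L ∝ R²T⁴ gives L_NMS-8569/L_NMS-4193 = (0.333)² × (1.375)⁴ = 0.1109 × 3.576 = 0.3966.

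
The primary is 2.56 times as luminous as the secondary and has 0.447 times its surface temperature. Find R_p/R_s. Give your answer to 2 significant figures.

L ∝ R²T⁴ gives R ∝ √L / T², so
R_p/R_s = √(2.56) / (0.447)² = 1.600 / 0.1998 = 8.008.

8.0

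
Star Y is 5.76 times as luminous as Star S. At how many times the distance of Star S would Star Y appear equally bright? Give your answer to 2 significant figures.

Equal flux requires L_Y/d_Y² = L_S/d_S², so d_Y/d_S = √(L_Y/L_S)
= √(5.76) = 2.400.

2.4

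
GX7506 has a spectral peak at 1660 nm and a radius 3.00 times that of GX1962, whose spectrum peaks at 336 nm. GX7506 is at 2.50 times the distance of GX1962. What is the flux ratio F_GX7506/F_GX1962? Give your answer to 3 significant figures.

Wien's law: T_GX7506/T_GX1962 = λ_GX1962/λ_GX7506 = 336/1660 = 0.2024.
L_GX7506/L_GX1962 = (R_GX7506/R_GX1962)²(T_GX7506/T_GX1962)⁴ = (3.00)²(0.2024)⁴ = 0.01511.
F_GX7506/F_GX1962 = (L_GX7506/L_GX1962)/(d_GX7506/d_GX1962)² = 0.01511/(2.50)² = 0.002417.

0.00242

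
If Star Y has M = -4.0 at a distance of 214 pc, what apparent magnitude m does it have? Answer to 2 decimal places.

2.65

m = M + 5 log₁₀(d/10 pc) = -4.0 + 5 log₁₀(214/10)
  = -4.0 + 5 × 1.330 = -4.0 + 6.65 = 2.65.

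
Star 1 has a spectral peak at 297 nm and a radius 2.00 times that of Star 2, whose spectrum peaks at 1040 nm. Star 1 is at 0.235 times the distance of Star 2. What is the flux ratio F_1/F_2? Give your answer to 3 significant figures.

Wien's law: T_1/T_2 = λ_2/λ_1 = 1040/297 = 3.502.
L_1/L_2 = (R_1/R_2)²(T_1/T_2)⁴ = (2.00)²(3.502)⁴ = 601.4.
F_1/F_2 = (L_1/L_2)/(d_1/d_2)² = 601.4/(0.235)² = 1.089×10^4.

1.09×10^4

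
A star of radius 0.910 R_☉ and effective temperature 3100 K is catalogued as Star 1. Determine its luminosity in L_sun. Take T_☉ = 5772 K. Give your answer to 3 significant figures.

L/L_☉ = (R/R_☉)² (T/T_☉)⁴ = (0.910)² × (3100/5772)⁴
       = 0.8281 × (0.5371)⁴ = 0.8281 × 0.08320 = 0.06890.

0.0689 L_sun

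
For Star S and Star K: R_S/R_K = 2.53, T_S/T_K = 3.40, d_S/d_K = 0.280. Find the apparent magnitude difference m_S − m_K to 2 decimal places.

-10.09

L_S/L_K = (2.53)²(3.40)⁴ = 855.4.
F_S/F_K = (L_S/L_K)/(d_S/d_K)² = 855.4/0.07840 = 1.091×10^4.
m_S − m_K = −2.5 log₁₀(1.091×10^4) = -10.09.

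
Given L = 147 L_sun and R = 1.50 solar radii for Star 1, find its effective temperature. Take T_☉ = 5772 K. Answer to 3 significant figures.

T/T_☉ = (L/L_☉)^(1/4) / (R/R_☉)^(1/2)
T = 5772 × (147)^(1/4) / √(1.50) = 5772 × 3.482 / 1.225 = 1.641×10^4 K.

1.64×10^4 K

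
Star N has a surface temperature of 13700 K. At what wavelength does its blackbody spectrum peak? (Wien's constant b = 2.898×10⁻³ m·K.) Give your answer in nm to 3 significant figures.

212 nm

λ_max = b/T = 2.898×10⁻³ / 13700 = 2.12×10^-7 m = 211.5 nm.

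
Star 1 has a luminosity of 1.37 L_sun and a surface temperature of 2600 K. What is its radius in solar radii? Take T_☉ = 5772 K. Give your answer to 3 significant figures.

R/R_☉ = √(L/L_☉) / (T/T_☉)² = √(1.37) / (0.4505)²
       = 1.170 / 0.2029 = 5.769.

5.77 solar radii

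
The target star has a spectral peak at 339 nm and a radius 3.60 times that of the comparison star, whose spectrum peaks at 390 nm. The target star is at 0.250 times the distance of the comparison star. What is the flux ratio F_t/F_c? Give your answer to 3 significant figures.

Wien's law: T_t/T_c = λ_c/λ_t = 390/339 = 1.150.
L_t/L_c = (R_t/R_c)²(T_t/T_c)⁴ = (3.60)²(1.150)⁴ = 22.70.
F_t/F_c = (L_t/L_c)/(d_t/d_c)² = 22.70/(0.250)² = 363.2.

363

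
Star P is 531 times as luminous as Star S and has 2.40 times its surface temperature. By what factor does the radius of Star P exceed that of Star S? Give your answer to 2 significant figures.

4.0

L ∝ R²T⁴ gives R ∝ √L / T², so
R_P/R_S = √(531) / (2.40)² = 23.04 / 5.760 = 4.001.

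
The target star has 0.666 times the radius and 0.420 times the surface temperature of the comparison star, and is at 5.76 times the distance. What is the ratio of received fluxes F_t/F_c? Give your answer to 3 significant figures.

L_t/L_c = (R_t/R_c)²(T_t/T_c)⁴ = (0.666)² × (0.420)⁴ = 0.01380.
F_t/F_c = (L_t/L_c)/(d_t/d_c)² = 0.01380 / (5.76)² = 4.160×10^-4.

4.16×10^-4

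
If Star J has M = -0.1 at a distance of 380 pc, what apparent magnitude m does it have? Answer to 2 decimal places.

7.80

m = M + 5 log₁₀(d/10 pc) = -0.1 + 5 log₁₀(380/10)
  = -0.1 + 5 × 1.580 = -0.1 + 7.90 = 7.80.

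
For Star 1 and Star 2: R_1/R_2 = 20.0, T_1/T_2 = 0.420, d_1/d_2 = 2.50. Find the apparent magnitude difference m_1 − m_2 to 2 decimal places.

-0.75

L_1/L_2 = (20.0)²(0.420)⁴ = 12.45.
F_1/F_2 = (L_1/L_2)/(d_1/d_2)² = 12.45/6.250 = 1.991.
m_1 − m_2 = −2.5 log₁₀(1.991) = -0.75.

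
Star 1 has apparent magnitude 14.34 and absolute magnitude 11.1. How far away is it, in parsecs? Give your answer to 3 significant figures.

44.5 pc

m − M = 5 log₁₀(d/10 pc)
14.34 − (11.1) = 3.24 = 5 log₁₀(d/10)
d = 10 × 10^(3.24/5) = 10 × 10^0.648 = 44.46 pc.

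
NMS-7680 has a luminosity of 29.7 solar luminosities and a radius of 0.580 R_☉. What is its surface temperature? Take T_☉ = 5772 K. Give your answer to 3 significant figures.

T/T_☉ = (L/L_☉)^(1/4) / (R/R_☉)^(1/2)
T = 5772 × (29.7)^(1/4) / √(0.580) = 5772 × 2.334 / 0.7616 = 1.769×10^4 K.

1.77×10^4 K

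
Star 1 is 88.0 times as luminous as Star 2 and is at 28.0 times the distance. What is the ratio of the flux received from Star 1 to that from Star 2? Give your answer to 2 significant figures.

F = L/(4πd²), so F_1/F_2 = (L_1/L_2) / (d_1/d_2)²
= 88.0 / (28.0)² = 88.0 / 784.0 = 0.1122.

0.11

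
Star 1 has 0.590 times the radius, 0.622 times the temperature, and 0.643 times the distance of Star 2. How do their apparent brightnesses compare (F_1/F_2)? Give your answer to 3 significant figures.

L_1/L_2 = (R_1/R_2)²(T_1/T_2)⁴ = (0.590)² × (0.622)⁴ = 0.05210.
F_1/F_2 = (L_1/L_2)/(d_1/d_2)² = 0.05210 / (0.643)² = 0.1260.

0.126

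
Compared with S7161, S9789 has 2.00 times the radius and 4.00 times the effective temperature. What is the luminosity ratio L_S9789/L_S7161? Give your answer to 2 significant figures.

From the Stefan–Boltzmann law, L ∝ R²T⁴, so
L_S9789/L_S7161 = (R_S9789/R_S7161)² (T_S9789/T_S7161)⁴ = (2.00)² × (4.00)⁴ = 4.000 × 256.0 = 1024.

1.0×10^3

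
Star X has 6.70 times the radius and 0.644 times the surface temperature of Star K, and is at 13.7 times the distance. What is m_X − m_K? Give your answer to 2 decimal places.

L_X/L_K = (6.70)²(0.644)⁴ = 7.721.
F_X/F_K = (L_X/L_K)/(d_X/d_K)² = 7.721/187.7 = 0.04114.
m_X − m_K = −2.5 log₁₀(0.04114) = 3.46.

3.46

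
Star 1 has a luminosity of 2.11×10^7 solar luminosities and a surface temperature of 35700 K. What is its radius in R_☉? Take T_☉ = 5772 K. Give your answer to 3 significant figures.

R/R_☉ = √(L/L_☉) / (T/T_☉)² = √(2.11×10^7) / (6.185)²
       = 4593 / 38.25 = 120.1.

120 R_☉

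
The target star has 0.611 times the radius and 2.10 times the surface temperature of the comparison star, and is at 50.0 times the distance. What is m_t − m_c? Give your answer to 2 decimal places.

L_t/L_c = (0.611)²(2.10)⁴ = 7.260.
F_t/F_c = (L_t/L_c)/(d_t/d_c)² = 7.260/2500 = 0.002904.
m_t − m_c = −2.5 log₁₀(0.002904) = 6.34.

6.34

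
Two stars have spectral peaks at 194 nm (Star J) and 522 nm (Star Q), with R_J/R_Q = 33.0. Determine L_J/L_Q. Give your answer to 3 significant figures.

Wien's law gives T ∝ 1/λ_max, so T_J/T_Q = λ_Q/λ_J = 522/194 = 2.691.
Then L ∝ R²T⁴ gives L_J/L_Q = (33.0)² × (2.691)⁴ = 1089 × 52.42 = 5.708×10^4.

5.71×10^4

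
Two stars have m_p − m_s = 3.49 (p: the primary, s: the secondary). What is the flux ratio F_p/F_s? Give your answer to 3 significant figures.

F_p/F_s = 10^(−(m_p − m_s)/2.5) = 10^(-3.49/2.5) = 10^-1.396 = 0.04018.

0.0402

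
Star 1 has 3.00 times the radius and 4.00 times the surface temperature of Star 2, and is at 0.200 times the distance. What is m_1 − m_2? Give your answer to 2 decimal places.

-11.90

L_1/L_2 = (3.00)²(4.00)⁴ = 2304.
F_1/F_2 = (L_1/L_2)/(d_1/d_2)² = 2304/0.04000 = 5.760×10^4.
m_1 − m_2 = −2.5 log₁₀(5.760×10^4) = -11.90.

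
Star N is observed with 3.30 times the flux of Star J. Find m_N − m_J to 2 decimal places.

-1.30

m_N − m_J = −2.5 log₁₀(F_N/F_J) = −2.5 log₁₀(3.30) = −2.5 × (0.519) = -1.296.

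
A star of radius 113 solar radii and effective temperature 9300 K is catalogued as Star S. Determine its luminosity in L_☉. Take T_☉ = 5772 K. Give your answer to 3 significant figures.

8.61×10^4 L_☉

L/L_☉ = (R/R_☉)² (T/T_☉)⁴ = (113)² × (9300/5772)⁴
       = 1.277×10^4 × (1.611)⁴ = 1.277×10^4 × 6.739 = 8.606×10^4.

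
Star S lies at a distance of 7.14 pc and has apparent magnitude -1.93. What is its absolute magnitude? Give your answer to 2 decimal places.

-1.20

M = m − 5 log₁₀(d/10 pc) = -1.93 − 5 log₁₀(7.14/10)
  = -1.93 − 5 × -0.146 = -1.93 − -0.73 = -1.20.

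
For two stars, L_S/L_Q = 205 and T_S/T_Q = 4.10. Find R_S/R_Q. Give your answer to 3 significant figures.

L ∝ R²T⁴ gives R ∝ √L / T², so
R_S/R_Q = √(205) / (4.10)² = 14.32 / 16.81 = 0.8517.

0.852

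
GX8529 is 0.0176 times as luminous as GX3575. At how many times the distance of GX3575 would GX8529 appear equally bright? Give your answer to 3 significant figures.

Equal flux requires L_GX8529/d_GX8529² = L_GX3575/d_GX3575², so d_GX8529/d_GX3575 = √(L_GX8529/L_GX3575)
= √(0.0176) = 0.1327.

0.133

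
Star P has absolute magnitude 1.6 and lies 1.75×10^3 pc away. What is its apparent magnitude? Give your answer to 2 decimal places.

m = M + 5 log₁₀(d/10 pc) = 1.6 + 5 log₁₀(1.75×10^3/10)
  = 1.6 + 5 × 2.243 = 1.6 + 11.22 = 12.82.

12.82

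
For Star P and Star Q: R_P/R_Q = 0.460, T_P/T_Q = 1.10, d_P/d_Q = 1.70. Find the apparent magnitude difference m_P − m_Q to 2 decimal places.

L_P/L_Q = (0.460)²(1.10)⁴ = 0.3098.
F_P/F_Q = (L_P/L_Q)/(d_P/d_Q)² = 0.3098/2.890 = 0.1072.
m_P − m_Q = −2.5 log₁₀(0.1072) = 2.42.

2.42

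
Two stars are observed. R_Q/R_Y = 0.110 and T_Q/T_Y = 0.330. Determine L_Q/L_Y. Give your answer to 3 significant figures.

1.43×10^-4

From the Stefan–Boltzmann law, L ∝ R²T⁴, so
L_Q/L_Y = (R_Q/R_Y)² (T_Q/T_Y)⁴ = (0.110)² × (0.330)⁴ = 0.01210 × 0.01186 = 1.435×10^-4.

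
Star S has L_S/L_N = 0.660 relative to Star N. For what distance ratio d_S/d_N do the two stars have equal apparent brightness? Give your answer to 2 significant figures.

Equal flux requires L_S/d_S² = L_N/d_N², so d_S/d_N = √(L_S/L_N)
= √(0.660) = 0.8124.

0.81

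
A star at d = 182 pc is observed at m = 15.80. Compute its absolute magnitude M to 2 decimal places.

9.50

M = m − 5 log₁₀(d/10 pc) = 15.80 − 5 log₁₀(182/10)
  = 15.80 − 5 × 1.260 = 15.80 − 6.30 = 9.50.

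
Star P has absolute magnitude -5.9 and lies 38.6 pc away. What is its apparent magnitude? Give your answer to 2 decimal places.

m = M + 5 log₁₀(d/10 pc) = -5.9 + 5 log₁₀(38.6/10)
  = -5.9 + 5 × 0.587 = -5.9 + 2.93 = -2.97.

-2.97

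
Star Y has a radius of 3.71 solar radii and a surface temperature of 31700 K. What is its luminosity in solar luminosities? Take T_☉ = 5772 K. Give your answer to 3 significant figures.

L/L_☉ = (R/R_☉)² (T/T_☉)⁴ = (3.71)² × (31700/5772)⁴
       = 13.76 × (5.492)⁴ = 13.76 × 909.8 = 1.252×10^4.

1.25×10^4 solar luminosities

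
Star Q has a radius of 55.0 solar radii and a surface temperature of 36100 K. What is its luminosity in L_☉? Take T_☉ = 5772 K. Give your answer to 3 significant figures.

L/L_☉ = (R/R_☉)² (T/T_☉)⁴ = (55.0)² × (36100/5772)⁴
       = 3025 × (6.254)⁴ = 3025 × 1530 = 4.629×10^6.

4.63×10^6 L_☉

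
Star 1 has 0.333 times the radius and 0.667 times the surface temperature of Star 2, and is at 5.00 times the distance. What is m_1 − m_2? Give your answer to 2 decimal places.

L_1/L_2 = (0.333)²(0.667)⁴ = 0.02195.
F_1/F_2 = (L_1/L_2)/(d_1/d_2)² = 0.02195/25.00 = 8.779×10^-4.
m_1 − m_2 = −2.5 log₁₀(8.779×10^-4) = 7.64.

7.64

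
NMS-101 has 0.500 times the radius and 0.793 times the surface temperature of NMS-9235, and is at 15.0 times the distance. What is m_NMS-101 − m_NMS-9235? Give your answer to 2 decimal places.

8.39

L_NMS-101/L_NMS-9235 = (0.500)²(0.793)⁴ = 0.09886.
F_NMS-101/F_NMS-9235 = (L_NMS-101/L_NMS-9235)/(d_NMS-101/d_NMS-9235)² = 0.09886/225.0 = 4.394×10^-4.
m_NMS-101 − m_NMS-9235 = −2.5 log₁₀(4.394×10^-4) = 8.39.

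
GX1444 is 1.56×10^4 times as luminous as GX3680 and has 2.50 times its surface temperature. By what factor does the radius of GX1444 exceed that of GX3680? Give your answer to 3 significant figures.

20.0

L ∝ R²T⁴ gives R ∝ √L / T², so
R_GX1444/R_GX3680 = √(1.56×10^4) / (2.50)² = 124.9 / 6.250 = 19.98.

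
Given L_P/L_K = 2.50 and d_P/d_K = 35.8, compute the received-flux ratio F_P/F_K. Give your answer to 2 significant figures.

F = L/(4πd²), so F_P/F_K = (L_P/L_K) / (d_P/d_K)²
= 2.50 / (35.8)² = 2.50 / 1282 = 0.001951.

0.0020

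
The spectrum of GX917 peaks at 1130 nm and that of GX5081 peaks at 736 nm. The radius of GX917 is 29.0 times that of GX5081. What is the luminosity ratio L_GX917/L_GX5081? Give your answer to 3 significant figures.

151

Wien's law gives T ∝ 1/λ_max, so T_GX917/T_GX5081 = λ_GX5081/λ_GX917 = 736/1130 = 0.6513.
Then L ∝ R²T⁴ gives L_GX917/L_GX5081 = (29.0)² × (0.6513)⁴ = 841.0 × 0.1800 = 151.4.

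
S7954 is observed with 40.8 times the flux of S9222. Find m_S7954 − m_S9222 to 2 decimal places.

-4.03

m_S7954 − m_S9222 = −2.5 log₁₀(F_S7954/F_S9222) = −2.5 log₁₀(40.8) = −2.5 × (1.611) = -4.027.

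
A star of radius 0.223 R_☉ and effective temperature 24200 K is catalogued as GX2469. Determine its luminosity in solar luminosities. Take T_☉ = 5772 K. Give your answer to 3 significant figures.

L/L_☉ = (R/R_☉)² (T/T_☉)⁴ = (0.223)² × (24200/5772)⁴
       = 0.04973 × (4.193)⁴ = 0.04973 × 309.0 = 15.37.

15.4 solar luminosities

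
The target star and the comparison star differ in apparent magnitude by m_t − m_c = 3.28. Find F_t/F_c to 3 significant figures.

0.0488

F_t/F_c = 10^(−(m_t − m_c)/2.5) = 10^(-3.28/2.5) = 10^-1.312 = 0.04875.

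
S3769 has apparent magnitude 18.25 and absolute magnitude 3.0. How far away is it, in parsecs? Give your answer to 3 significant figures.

m − M = 5 log₁₀(d/10 pc)
18.25 − (3.0) = 15.25 = 5 log₁₀(d/10)
d = 10 × 10^(15.25/5) = 10 × 10^3.050 = 1.122×10^4 pc.

1.12×10^4 pc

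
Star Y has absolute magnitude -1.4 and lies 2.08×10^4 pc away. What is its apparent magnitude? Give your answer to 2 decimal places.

15.19

m = M + 5 log₁₀(d/10 pc) = -1.4 + 5 log₁₀(2.08×10^4/10)
  = -1.4 + 5 × 3.318 = -1.4 + 16.59 = 15.19.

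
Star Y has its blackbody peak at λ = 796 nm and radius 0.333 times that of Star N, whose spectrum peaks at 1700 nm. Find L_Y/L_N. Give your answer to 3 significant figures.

2.31

Wien's law gives T ∝ 1/λ_max, so T_Y/T_N = λ_N/λ_Y = 1700/796 = 2.136.
Then L ∝ R²T⁴ gives L_Y/L_N = (0.333)² × (2.136)⁴ = 0.1109 × 20.80 = 2.307.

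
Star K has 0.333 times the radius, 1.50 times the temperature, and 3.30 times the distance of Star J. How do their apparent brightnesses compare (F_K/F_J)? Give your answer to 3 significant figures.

0.0515

L_K/L_J = (R_K/R_J)²(T_K/T_J)⁴ = (0.333)² × (1.50)⁴ = 0.5614.
F_K/F_J = (L_K/L_J)/(d_K/d_J)² = 0.5614 / (3.30)² = 0.05155.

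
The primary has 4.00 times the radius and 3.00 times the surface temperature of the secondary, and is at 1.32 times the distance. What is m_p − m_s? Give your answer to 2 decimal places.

-7.18

L_p/L_s = (4.00)²(3.00)⁴ = 1296.
F_p/F_s = (L_p/L_s)/(d_p/d_s)² = 1296/1.742 = 743.8.
m_p − m_s = −2.5 log₁₀(743.8) = -7.18.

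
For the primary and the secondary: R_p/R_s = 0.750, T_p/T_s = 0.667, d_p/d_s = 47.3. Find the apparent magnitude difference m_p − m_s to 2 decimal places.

10.76

L_p/L_s = (0.750)²(0.667)⁴ = 0.1113.
F_p/F_s = (L_p/L_s)/(d_p/d_s)² = 0.1113/2237 = 4.976×10^-5.
m_p − m_s = −2.5 log₁₀(4.976×10^-5) = 10.76.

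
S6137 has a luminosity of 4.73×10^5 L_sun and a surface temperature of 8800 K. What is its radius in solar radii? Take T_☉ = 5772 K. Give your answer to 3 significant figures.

296 solar radii

R/R_☉ = √(L/L_☉) / (T/T_☉)² = √(4.73×10^5) / (1.525)²
       = 687.7 / 2.324 = 295.9.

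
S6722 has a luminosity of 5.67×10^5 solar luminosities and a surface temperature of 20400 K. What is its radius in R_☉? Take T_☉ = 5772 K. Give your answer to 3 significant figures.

R/R_☉ = √(L/L_☉) / (T/T_☉)² = √(5.67×10^5) / (3.534)²
       = 753.0 / 12.49 = 60.28.

60.3 R_☉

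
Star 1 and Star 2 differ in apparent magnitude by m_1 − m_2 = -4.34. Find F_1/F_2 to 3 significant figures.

54.5

F_1/F_2 = 10^(−(m_1 − m_2)/2.5) = 10^(4.34/2.5) = 10^1.736 = 54.45.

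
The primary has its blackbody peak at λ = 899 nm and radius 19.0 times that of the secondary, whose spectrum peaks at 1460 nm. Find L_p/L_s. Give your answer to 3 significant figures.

2.51×10^3

Wien's law gives T ∝ 1/λ_max, so T_p/T_s = λ_s/λ_p = 1460/899 = 1.624.
Then L ∝ R²T⁴ gives L_p/L_s = (19.0)² × (1.624)⁴ = 361.0 × 6.956 = 2511.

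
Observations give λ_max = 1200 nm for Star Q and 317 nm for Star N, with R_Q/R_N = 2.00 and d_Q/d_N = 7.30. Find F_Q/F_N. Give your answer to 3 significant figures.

Wien's law: T_Q/T_N = λ_N/λ_Q = 317/1200 = 0.2642.
L_Q/L_N = (R_Q/R_N)²(T_Q/T_N)⁴ = (2.00)²(0.2642)⁴ = 0.01948.
F_Q/F_N = (L_Q/L_N)/(d_Q/d_N)² = 0.01948/(7.30)² = 3.655×10^-4.

3.66×10^-4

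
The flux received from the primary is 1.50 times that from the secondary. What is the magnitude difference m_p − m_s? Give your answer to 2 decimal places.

-0.44

m_p − m_s = −2.5 log₁₀(F_p/F_s) = −2.5 log₁₀(1.50) = −2.5 × (0.176) = -0.440.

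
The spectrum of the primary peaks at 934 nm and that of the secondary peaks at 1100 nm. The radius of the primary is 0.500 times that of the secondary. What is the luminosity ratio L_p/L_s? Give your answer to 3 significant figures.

Wien's law gives T ∝ 1/λ_max, so T_p/T_s = λ_s/λ_p = 1100/934 = 1.178.
Then L ∝ R²T⁴ gives L_p/L_s = (0.500)² × (1.178)⁴ = 0.2500 × 1.924 = 0.4810.

0.481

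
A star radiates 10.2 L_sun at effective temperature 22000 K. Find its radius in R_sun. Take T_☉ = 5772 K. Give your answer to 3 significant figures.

R/R_☉ = √(L/L_☉) / (T/T_☉)² = √(10.2) / (3.812)²
       = 3.194 / 14.53 = 0.2198.

0.220 R_sun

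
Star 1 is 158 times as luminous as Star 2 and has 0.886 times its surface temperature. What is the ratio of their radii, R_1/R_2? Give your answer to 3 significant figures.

16.0

L ∝ R²T⁴ gives R ∝ √L / T², so
R_1/R_2 = √(158) / (0.886)² = 12.57 / 0.7850 = 16.01.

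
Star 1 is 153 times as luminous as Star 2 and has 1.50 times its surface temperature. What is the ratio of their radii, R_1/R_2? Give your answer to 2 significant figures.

5.5

L ∝ R²T⁴ gives R ∝ √L / T², so
R_1/R_2 = √(153) / (1.50)² = 12.37 / 2.250 = 5.497.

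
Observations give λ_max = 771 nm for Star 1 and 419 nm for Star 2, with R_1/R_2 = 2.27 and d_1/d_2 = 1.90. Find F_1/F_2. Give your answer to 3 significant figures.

Wien's law: T_1/T_2 = λ_2/λ_1 = 419/771 = 0.5435.
L_1/L_2 = (R_1/R_2)²(T_1/T_2)⁴ = (2.27)²(0.5435)⁴ = 0.4495.
F_1/F_2 = (L_1/L_2)/(d_1/d_2)² = 0.4495/(1.90)² = 0.1245.

0.125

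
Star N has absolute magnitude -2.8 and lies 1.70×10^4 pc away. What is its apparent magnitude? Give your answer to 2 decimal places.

m = M + 5 log₁₀(d/10 pc) = -2.8 + 5 log₁₀(1.70×10^4/10)
  = -2.8 + 5 × 3.230 = -2.8 + 16.15 = 13.35.

13.35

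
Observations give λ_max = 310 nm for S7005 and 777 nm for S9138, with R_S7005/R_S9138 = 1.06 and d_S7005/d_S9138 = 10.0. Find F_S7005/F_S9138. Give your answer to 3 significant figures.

Wien's law: T_S7005/T_S9138 = λ_S9138/λ_S7005 = 777/310 = 2.506.
L_S7005/L_S9138 = (R_S7005/R_S9138)²(T_S7005/T_S9138)⁴ = (1.06)²(2.506)⁴ = 44.35.
F_S7005/F_S9138 = (L_S7005/L_S9138)/(d_S7005/d_S9138)² = 44.35/(10.0)² = 0.4435.

0.443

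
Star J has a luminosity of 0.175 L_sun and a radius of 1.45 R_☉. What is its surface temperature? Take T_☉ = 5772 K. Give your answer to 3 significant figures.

T/T_☉ = (L/L_☉)^(1/4) / (R/R_☉)^(1/2)
T = 5772 × (0.175)^(1/4) / √(1.45) = 5772 × 0.6468 / 1.204 = 3100 K.

3.10×10^3 K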